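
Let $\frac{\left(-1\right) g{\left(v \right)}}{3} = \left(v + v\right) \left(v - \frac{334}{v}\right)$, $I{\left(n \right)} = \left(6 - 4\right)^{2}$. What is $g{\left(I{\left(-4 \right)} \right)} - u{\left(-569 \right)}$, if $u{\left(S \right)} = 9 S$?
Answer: $7029$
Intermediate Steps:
$I{\left(n \right)} = 4$ ($I{\left(n \right)} = 2^{2} = 4$)
$g{\left(v \right)} = - 6 v \left(v - \frac{334}{v}\right)$ ($g{\left(v \right)} = - 3 \left(v + v\right) \left(v - \frac{334}{v}\right) = - 3 \cdot 2 v \left(v - \frac{334}{v}\right) = - 6 v \left(v - \frac{334}{v}\right)$)
$g{\left(I{\left(-4 \right)} \right)} - u{\left(-569 \right)} = \left(2004 - 6 \cdot 4^{2}\right) - 9 \left(-569\right) = \left(2004 - 96\right) - -5121 = \left(2004 - 96\right) + 5121 = 1908 + 5121 = 7029$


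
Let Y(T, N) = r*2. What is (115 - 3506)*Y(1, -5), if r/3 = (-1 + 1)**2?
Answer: 0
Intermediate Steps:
r = 0 (r = 3*(-1 + 1)**2 = 3*0**2 = 3*0 = 0)
Y(T, N) = 0 (Y(T, N) = 0*2 = 0)
(115 - 3506)*Y(1, -5) = (115 - 3506)*0 = -3391*0 = 0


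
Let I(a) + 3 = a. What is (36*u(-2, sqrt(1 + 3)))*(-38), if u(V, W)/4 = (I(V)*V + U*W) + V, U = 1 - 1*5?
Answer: 0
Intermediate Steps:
I(a) = -3 + a
U = -4 (U = 1 - 5 = -4)
u(V, W) = -16*W + 4*V + 4*V*(-3 + V) (u(V, W) = 4*(((-3 + V)*V - 4*W) + V) = 4*((V*(-3 + V) - 4*W) + V) = 4*((-4*W + V*(-3 + V)) + V) = 4*(V - 4*W + V*(-3 + V)) = -16*W + 4*V + 4*V*(-3 + V))
(36*u(-2, sqrt(1 + 3)))*(-38) = (36*(-16*sqrt(1 + 3) + 4*(-2) + 4*(-2)*(-3 - 2)))*(-38) = (36*(-16*sqrt(4) - 8 + 4*(-2)*(-5)))*(-38) = (36*(-16*2 - 8 + 40))*(-38) = (36*(-32 - 8 + 40))*(-38) = (36*0)*(-38) = 0*(-38) = 0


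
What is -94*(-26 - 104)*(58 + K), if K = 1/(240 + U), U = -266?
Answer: 708290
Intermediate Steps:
K = -1/26 (K = 1/(240 - 266) = 1/(-26) = -1/26 ≈ -0.038462)
-94*(-26 - 104)*(58 + K) = -94*(-26 - 104)*(58 - 1/26) = -(-12220)*1507/26 = -94*(-7535) = 708290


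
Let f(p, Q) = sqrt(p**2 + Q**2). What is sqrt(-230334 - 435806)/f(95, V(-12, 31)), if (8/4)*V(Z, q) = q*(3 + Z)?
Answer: 4*I*sqrt(18975164435)/113941 ≈ 4.8358*I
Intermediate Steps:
V(Z, q) = q*(3 + Z)/2 (V(Z, q) = (q*(3 + Z))/2 = q*(3 + Z)/2)
f(p, Q) = sqrt(Q**2 + p**2)
sqrt(-230334 - 435806)/f(95, V(-12, 31)) = sqrt(-230334 - 435806)/(sqrt(((1/2)*31*(3 - 12))**2 + 95**2)) = sqrt(-666140)/(sqrt(((1/2)*31*(-9))**2 + 9025)) = (2*I*sqrt(166535))/(sqrt((-279/2)**2 + 9025)) = (2*I*sqrt(166535))/(sqrt(77841/4 + 9025)) = (2*I*sqrt(166535))/(sqrt(113941/4)) = (2*I*sqrt(166535))/((sqrt(113941)/2)) = (2*I*sqrt(166535))*(2*sqrt(113941)/113941) = 4*I*sqrt(18975164435)/113941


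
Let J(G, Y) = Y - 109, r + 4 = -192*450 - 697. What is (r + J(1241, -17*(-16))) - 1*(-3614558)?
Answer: 3527620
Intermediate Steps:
r = -87101 (r = -4 + (-192*450 - 697) = -4 + (-86400 - 697) = -4 - 87097 = -87101)
J(G, Y) = -109 + Y
(r + J(1241, -17*(-16))) - 1*(-3614558) = (-87101 + (-109 - 17*(-16))) - 1*(-3614558) = (-87101 + (-109 + 272)) + 3614558 = (-87101 + 163) + 3614558 = -86938 + 3614558 = 3527620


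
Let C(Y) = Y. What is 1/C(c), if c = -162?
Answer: -1/162 ≈ -0.0061728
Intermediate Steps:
1/C(c) = 1/(-162) = -1/162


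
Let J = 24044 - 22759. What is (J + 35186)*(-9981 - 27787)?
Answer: -1377436728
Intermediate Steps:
J = 1285
(J + 35186)*(-9981 - 27787) = (1285 + 35186)*(-9981 - 27787) = 36471*(-37768) = -1377436728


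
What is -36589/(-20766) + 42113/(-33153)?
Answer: 37612951/76495022 ≈ 0.49170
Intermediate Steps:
-36589/(-20766) + 42113/(-33153) = -36589*(-1/20766) + 42113*(-1/33153) = 36589/20766 - 42113/33153 = 37612951/76495022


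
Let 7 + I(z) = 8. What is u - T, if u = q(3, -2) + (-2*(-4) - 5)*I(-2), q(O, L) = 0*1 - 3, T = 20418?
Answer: -20418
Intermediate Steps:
I(z) = 1 (I(z) = -7 + 8 = 1)
q(O, L) = -3 (q(O, L) = 0 - 3 = -3)
u = 0 (u = -3 + (-2*(-4) - 5)*1 = -3 + (8 - 5)*1 = -3 + 3*1 = -3 + 3 = 0)
u - T = 0 - 1*20418 = 0 - 20418 = -20418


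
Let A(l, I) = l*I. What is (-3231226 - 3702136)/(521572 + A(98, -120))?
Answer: -3466681/254906 ≈ -13.600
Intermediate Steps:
A(l, I) = I*l
(-3231226 - 3702136)/(521572 + A(98, -120)) = (-3231226 - 3702136)/(521572 - 120*98) = -6933362/(521572 - 11760) = -6933362/509812 = -6933362*1/509812 = -3466681/254906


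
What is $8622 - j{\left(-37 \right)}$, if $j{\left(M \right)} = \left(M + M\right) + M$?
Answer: $8733$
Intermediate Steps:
$j{\left(M \right)} = 3 M$ ($j{\left(M \right)} = 2 M + M = 3 M$)
$8622 - j{\left(-37 \right)} = 8622 - 3 \left(-37\right) = 8622 - -111 = 8622 + 111 = 8733$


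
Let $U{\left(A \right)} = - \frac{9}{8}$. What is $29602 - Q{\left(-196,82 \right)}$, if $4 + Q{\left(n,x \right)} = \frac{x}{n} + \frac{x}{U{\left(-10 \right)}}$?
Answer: $\frac{26177149}{882} \approx 29679.0$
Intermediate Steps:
$U{\left(A \right)} = - \frac{9}{8}$ ($U{\left(A \right)} = \left(-9\right) \frac{1}{8} = - \frac{9}{8}$)
$Q{\left(n,x \right)} = -4 - \frac{8 x}{9} + \frac{x}{n}$ ($Q{\left(n,x \right)} = -4 + \left(\frac{x}{n} + \frac{x}{- \frac{9}{8}}\right) = -4 + \left(\frac{x}{n} + x \left(- \frac{8}{9}\right)\right) = -4 - \left(\frac{8 x}{9} - \frac{x}{n}\right) = -4 - \frac{8 x}{9} + \frac{x}{n}$)
$29602 - Q{\left(-196,82 \right)} = 29602 - \left(-4 - \frac{656}{9} + \frac{82}{-196}\right) = 29602 - \left(-4 - \frac{656}{9} + 82 \left(- \frac{1}{196}\right)\right) = 29602 - \left(-4 - \frac{656}{9} - \frac{41}{98}\right) = 29602 - - \frac{68185}{882} = 29602 + \frac{68185}{882} = \frac{26177149}{882}$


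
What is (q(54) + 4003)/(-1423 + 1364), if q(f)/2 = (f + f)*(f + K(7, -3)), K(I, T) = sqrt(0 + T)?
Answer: -15667/59 - 216*I*sqrt(3)/59 ≈ -265.54 - 6.3411*I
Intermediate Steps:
K(I, T) = sqrt(T)
q(f) = 4*f*(f + I*sqrt(3)) (q(f) = 2*((f + f)*(f + sqrt(-3))) = 2*((2*f)*(f + I*sqrt(3))) = 2*(2*f*(f + I*sqrt(3))) = 4*f*(f + I*sqrt(3)))
(q(54) + 4003)/(-1423 + 1364) = (4*54*(54 + I*sqrt(3)) + 4003)/(-1423 + 1364) = ((11664 + 216*I*sqrt(3)) + 4003)/(-59) = (15667 + 216*I*sqrt(3))*(-1/59) = -15667/59 - 216*I*sqrt(3)/59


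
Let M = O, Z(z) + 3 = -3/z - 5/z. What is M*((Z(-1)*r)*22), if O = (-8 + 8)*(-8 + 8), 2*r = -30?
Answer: 0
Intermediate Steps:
r = -15 (r = (1/2)*(-30) = -15)
Z(z) = -3 - 8/z (Z(z) = -3 + (-3/z - 5/z) = -3 - 8/z)
O = 0 (O = 0*0 = 0)
M = 0
M*((Z(-1)*r)*22) = 0*(((-3 - 8/(-1))*(-15))*22) = 0*(((-3 - 8*(-1))*(-15))*22) = 0*(((-3 + 8)*(-15))*22) = 0*((5*(-15))*22) = 0*(-75*22) = 0*(-1650) = 0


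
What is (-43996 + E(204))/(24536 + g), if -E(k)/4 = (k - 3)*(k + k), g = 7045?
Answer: -372028/31581 ≈ -11.780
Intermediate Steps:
E(k) = -8*k*(-3 + k) (E(k) = -4*(k - 3)*(k + k) = -4*(-3 + k)*2*k = -8*k*(-3 + k))
(-43996 + E(204))/(24536 + g) = (-43996 + 8*204*(3 - 1*204))/(24536 + 7045) = (-43996 + 8*204*(3 - 204))/31581 = (-43996 + 8*204*(-201))*(1/31581) = (-43996 - 328032)*(1/31581) = -372028*1/31581 = -372028/31581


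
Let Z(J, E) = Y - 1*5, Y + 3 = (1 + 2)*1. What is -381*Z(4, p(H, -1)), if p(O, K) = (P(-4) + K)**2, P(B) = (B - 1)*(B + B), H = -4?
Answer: 1905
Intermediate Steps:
P(B) = 2*B*(-1 + B) (P(B) = (-1 + B)*(2*B) = 2*B*(-1 + B))
Y = 0 (Y = -3 + (1 + 2)*1 = -3 + 3*1 = -3 + 3 = 0)
p(O, K) = (40 + K)**2 (p(O, K) = (2*(-4)*(-1 - 4) + K)**2 = (2*(-4)*(-5) + K)**2 = (40 + K)**2)
Z(J, E) = -5 (Z(J, E) = 0 - 1*5 = 0 - 5 = -5)
-381*Z(4, p(H, -1)) = -381*(-5) = 1905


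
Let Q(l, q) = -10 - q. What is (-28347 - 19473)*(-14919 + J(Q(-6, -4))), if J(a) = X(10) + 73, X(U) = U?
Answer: 709457520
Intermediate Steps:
J(a) = 83 (J(a) = 10 + 73 = 83)
(-28347 - 19473)*(-14919 + J(Q(-6, -4))) = (-28347 - 19473)*(-14919 + 83) = -47820*(-14836) = 709457520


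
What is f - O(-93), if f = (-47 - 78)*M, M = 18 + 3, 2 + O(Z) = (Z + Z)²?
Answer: -37219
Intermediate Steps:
O(Z) = -2 + 4*Z² (O(Z) = -2 + (Z + Z)² = -2 + (2*Z)² = -2 + 4*Z²)
M = 21
f = -2625 (f = (-47 - 78)*21 = -125*21 = -2625)
f - O(-93) = -2625 - (-2 + 4*(-93)²) = -2625 - (-2 + 4*8649) = -2625 - (-2 + 34596) = -2625 - 1*34594 = -2625 - 34594 = -37219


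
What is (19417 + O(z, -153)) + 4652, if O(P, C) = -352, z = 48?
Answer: 23717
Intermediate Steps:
(19417 + O(z, -153)) + 4652 = (19417 - 352) + 4652 = 19065 + 4652 = 23717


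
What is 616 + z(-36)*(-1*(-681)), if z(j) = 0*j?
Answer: 616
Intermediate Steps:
z(j) = 0
616 + z(-36)*(-1*(-681)) = 616 + 0*(-1*(-681)) = 616 + 0*681 = 616 + 0 = 616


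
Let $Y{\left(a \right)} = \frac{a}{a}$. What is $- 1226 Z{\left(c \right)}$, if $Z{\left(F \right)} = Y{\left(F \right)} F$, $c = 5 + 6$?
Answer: $-13486$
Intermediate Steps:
$c = 11$
$Y{\left(a \right)} = 1$
$Z{\left(F \right)} = F$ ($Z{\left(F \right)} = 1 F = F$)
$- 1226 Z{\left(c \right)} = \left(-1226\right) 11 = -13486$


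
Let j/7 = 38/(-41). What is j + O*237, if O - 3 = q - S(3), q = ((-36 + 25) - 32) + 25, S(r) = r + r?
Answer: -204323/41 ≈ -4983.5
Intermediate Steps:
S(r) = 2*r
j = -266/41 (j = 7*(38/(-41)) = 7*(38*(-1/41)) = 7*(-38/41) = -266/41 ≈ -6.4878)
q = -18 (q = (-11 - 32) + 25 = -43 + 25 = -18)
O = -21 (O = 3 + (-18 - 2*3) = 3 + (-18 - 1*6) = 3 + (-18 - 6) = 3 - 24 = -21)
j + O*237 = -266/41 - 21*237 = -266/41 - 4977 = -204323/41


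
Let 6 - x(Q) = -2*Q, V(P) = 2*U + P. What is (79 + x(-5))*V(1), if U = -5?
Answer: -675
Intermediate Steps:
V(P) = -10 + P (V(P) = 2*(-5) + P = -10 + P)
x(Q) = 6 + 2*Q (x(Q) = 6 - (-2)*Q = 6 + 2*Q)
(79 + x(-5))*V(1) = (79 + (6 + 2*(-5)))*(-10 + 1) = (79 + (6 - 10))*(-9) = (79 - 4)*(-9) = 75*(-9) = -675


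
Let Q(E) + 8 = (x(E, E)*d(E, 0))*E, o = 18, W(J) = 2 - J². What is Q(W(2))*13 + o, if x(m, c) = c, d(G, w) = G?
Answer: -190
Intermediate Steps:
Q(E) = -8 + E³ (Q(E) = -8 + (E*E)*E = -8 + E²*E = -8 + E³)
Q(W(2))*13 + o = (-8 + (2 - 1*2²)³)*13 + 18 = (-8 + (2 - 1*4)³)*13 + 18 = (-8 + (2 - 4)³)*13 + 18 = (-8 + (-2)³)*13 + 18 = (-8 - 8)*13 + 18 = -16*13 + 18 = -208 + 18 = -190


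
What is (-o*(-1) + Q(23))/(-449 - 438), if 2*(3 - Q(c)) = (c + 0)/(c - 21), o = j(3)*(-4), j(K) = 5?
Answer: 91/3548 ≈ 0.025648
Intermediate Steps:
o = -20 (o = 5*(-4) = -20)
Q(c) = 3 - c/(2*(-21 + c)) (Q(c) = 3 - (c + 0)/(2*(c - 21)) = 3 - c/(2*(-21 + c)))
(-o*(-1) + Q(23))/(-449 - 438) = (-1*(-20)*(-1) + (-126 + 5*23)/(2*(-21 + 23)))/(-449 - 438) = (20*(-1) + (½)*(-126 + 115)/2)/(-887) = (-20 + (½)*(½)*(-11))*(-1/887) = (-20 - 11/4)*(-1/887) = -91/4*(-1/887) = 91/3548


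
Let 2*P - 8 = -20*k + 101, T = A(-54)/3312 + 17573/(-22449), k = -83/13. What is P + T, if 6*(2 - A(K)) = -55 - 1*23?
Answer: 12626322595/107396016 ≈ 117.57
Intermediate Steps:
A(K) = 15 (A(K) = 2 - (-55 - 1*23)/6 = 2 - (-55 - 23)/6 = 2 - 1/6*(-78) = 2 + 13 = 15)
k = -83/13 (k = -83*1/13 = -83/13 ≈ -6.3846)
T = -6429449/8261232 (T = 15/3312 + 17573/(-22449) = 15*(1/3312) + 17573*(-1/22449) = 5/1104 - 17573/22449 = -6429449/8261232 ≈ -0.77827)
P = 3077/26 (P = 4 + (-20*(-83/13) + 101)/2 = 4 + (1660/13 + 101)/2 = 4 + (1/2)*(2973/13) = 4 + 2973/26 = 3077/26 ≈ 118.35)
P + T = 3077/26 - 6429449/8261232 = 12626322595/107396016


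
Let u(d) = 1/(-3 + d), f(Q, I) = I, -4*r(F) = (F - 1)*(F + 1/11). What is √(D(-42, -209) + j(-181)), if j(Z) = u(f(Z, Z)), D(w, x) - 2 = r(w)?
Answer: 3*I*√51039714/1012 ≈ 21.178*I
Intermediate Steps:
r(F) = -(-1 + F)*(1/11 + F)/4 (r(F) = -(F - 1)*(F + 1/11)/4 = -(-1 + F)*(F + 1/11)/4 = -(-1 + F)*(1/11 + F)/4)
D(w, x) = 89/44 - w²/4 + 5*w/22 (D(w, x) = 2 + (1/44 - w²/4 + 5*w/22) = 89/44 - w²/4 + 5*w/22)
j(Z) = 1/(-3 + Z)
√(D(-42, -209) + j(-181)) = √((89/44 - ¼*(-42)² + (5/22)*(-42)) + 1/(-3 - 181)) = √((89/44 - ¼*1764 - 105/11) + 1/(-184)) = √((89/44 - 441 - 105/11) - 1/184) = √(-19735/44 - 1/184) = √(-907821/2024) = 3*I*√51039714/1012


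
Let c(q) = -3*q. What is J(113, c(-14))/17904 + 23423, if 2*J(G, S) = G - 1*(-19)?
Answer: 69894243/2984 ≈ 23423.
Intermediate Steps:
J(G, S) = 19/2 + G/2 (J(G, S) = (G - 1*(-19))/2 = (G + 19)/2 = (19 + G)/2 = 19/2 + G/2)
J(113, c(-14))/17904 + 23423 = (19/2 + (½)*113)/17904 + 23423 = (19/2 + 113/2)*(1/17904) + 23423 = 66*(1/17904) + 23423 = 11/2984 + 23423 = 69894243/2984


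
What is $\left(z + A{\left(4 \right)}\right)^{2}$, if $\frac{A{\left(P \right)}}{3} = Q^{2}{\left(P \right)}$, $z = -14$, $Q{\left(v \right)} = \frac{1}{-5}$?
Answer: $\frac{120409}{625} \approx 192.65$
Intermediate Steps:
$Q{\left(v \right)} = - \frac{1}{5}$
$A{\left(P \right)} = \frac{3}{25}$ ($A{\left(P \right)} = 3 \left(- \frac{1}{5}\right)^{2} = 3 \cdot \frac{1}{25} = \frac{3}{25}$)
$\left(z + A{\left(4 \right)}\right)^{2} = \left(-14 + \frac{3}{25}\right)^{2} = \left(- \frac{347}{25}\right)^{2} = \frac{120409}{625}$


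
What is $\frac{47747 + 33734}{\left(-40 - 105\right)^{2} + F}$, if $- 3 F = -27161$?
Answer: $\frac{14379}{5308} \approx 2.7089$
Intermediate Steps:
$F = \frac{27161}{3}$ ($F = \left(- \frac{1}{3}\right) \left(-27161\right) = \frac{27161}{3} \approx 9053.7$)
$\frac{47747 + 33734}{\left(-40 - 105\right)^{2} + F} = \frac{47747 + 33734}{\left(-40 - 105\right)^{2} + \frac{27161}{3}} = \frac{81481}{\left(-145\right)^{2} + \frac{27161}{3}} = \frac{81481}{21025 + \frac{27161}{3}} = \frac{81481}{\frac{90236}{3}} = 81481 \cdot \frac{3}{90236} = \frac{14379}{5308}$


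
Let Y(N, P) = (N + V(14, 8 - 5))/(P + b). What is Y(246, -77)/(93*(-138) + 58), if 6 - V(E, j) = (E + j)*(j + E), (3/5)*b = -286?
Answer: -111/21220936 ≈ -5.2307e-6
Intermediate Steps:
b = -1430/3 (b = (5/3)*(-286) = -1430/3 ≈ -476.67)
V(E, j) = 6 - (E + j)² (V(E, j) = 6 - (E + j)*(j + E) = 6 - (E + j)*(E + j) = 6 - (E + j)²)
Y(N, P) = (-283 + N)/(-1430/3 + P) (Y(N, P) = (N + (6 - (14 + (8 - 5))²))/(P - 1430/3) = (N + (6 - (14 + 3)²))/(-1430/3 + P) = (N + (6 - 1*17²))/(-1430/3 + P) = (N + (6 - 1*289))/(-1430/3 + P) = (N + (6 - 289))/(-1430/3 + P) = (N - 283)/(-1430/3 + P) = (-283 + N)/(-1430/3 + P))
Y(246, -77)/(93*(-138) + 58) = (3*(-283 + 246)/(-1430 + 3*(-77)))/(93*(-138) + 58) = (3*(-37)/(-1430 - 231))/(-12834 + 58) = (3*(-37)/(-1661))/(-12776) = (3*(-1/1661)*(-37))*(-1/12776) = (111/1661)*(-1/12776) = -111/21220936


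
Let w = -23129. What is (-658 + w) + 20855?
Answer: -2932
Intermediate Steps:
(-658 + w) + 20855 = (-658 - 23129) + 20855 = -23787 + 20855 = -2932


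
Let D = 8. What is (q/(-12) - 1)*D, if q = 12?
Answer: -16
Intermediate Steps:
(q/(-12) - 1)*D = (12/(-12) - 1)*8 = (12*(-1/12) - 1)*8 = (-1 - 1)*8 = -2*8 = -16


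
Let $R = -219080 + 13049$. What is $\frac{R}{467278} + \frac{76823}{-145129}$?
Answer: $- \frac{552930847}{569878898} \approx -0.97026$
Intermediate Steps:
$R = -206031$
$\frac{R}{467278} + \frac{76823}{-145129} = - \frac{206031}{467278} + \frac{76823}{-145129} = \left(-206031\right) \frac{1}{467278} + 76823 \left(- \frac{1}{145129}\right) = - \frac{29433}{66754} - \frac{4519}{8537} = - \frac{552930847}{569878898}$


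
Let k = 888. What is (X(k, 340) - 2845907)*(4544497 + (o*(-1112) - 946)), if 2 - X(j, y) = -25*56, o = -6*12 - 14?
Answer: -13196179239415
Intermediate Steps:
o = -86 (o = -72 - 14 = -86)
X(j, y) = 1402 (X(j, y) = 2 - (-25)*56 = 2 - 1*(-1400) = 2 + 1400 = 1402)
(X(k, 340) - 2845907)*(4544497 + (o*(-1112) - 946)) = (1402 - 2845907)*(4544497 + (-86*(-1112) - 946)) = -2844505*(4544497 + (95632 - 946)) = -2844505*(4544497 + 94686) = -2844505*4639183 = -13196179239415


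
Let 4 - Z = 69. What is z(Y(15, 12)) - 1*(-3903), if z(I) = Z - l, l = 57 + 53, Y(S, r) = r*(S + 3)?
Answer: 3728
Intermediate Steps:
Z = -65 (Z = 4 - 1*69 = 4 - 69 = -65)
Y(S, r) = r*(3 + S)
l = 110
z(I) = -175 (z(I) = -65 - 1*110 = -65 - 110 = -175)
z(Y(15, 12)) - 1*(-3903) = -175 - 1*(-3903) = -175 + 3903 = 3728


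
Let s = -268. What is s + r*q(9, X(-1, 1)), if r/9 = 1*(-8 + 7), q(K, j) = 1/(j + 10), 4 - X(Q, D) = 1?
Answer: -3493/13 ≈ -268.69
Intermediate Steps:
X(Q, D) = 3 (X(Q, D) = 4 - 1*1 = 4 - 1 = 3)
q(K, j) = 1/(10 + j)
r = -9 (r = 9*(1*(-8 + 7)) = 9*(1*(-1)) = 9*(-1) = -9)
s + r*q(9, X(-1, 1)) = -268 - 9/(10 + 3) = -268 - 9/13 = -3493/13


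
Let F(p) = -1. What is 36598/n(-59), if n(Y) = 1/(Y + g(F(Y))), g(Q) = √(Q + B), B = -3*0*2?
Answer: -2159282 + 36598*I ≈ -2.1593e+6 + 36598.0*I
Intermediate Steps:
B = 0 (B = 0*2 = 0)
g(Q) = √Q (g(Q) = √(Q + 0) = √Q)
n(Y) = 1/(I + Y) (n(Y) = 1/(Y + √(-1)) = 1/(Y + I) = 1/(I + Y))
36598/n(-59) = 36598/(1/(I - 59)) = 36598/(1/(-59 + I)) = 36598/(((-59 - I)/3482)) = 36598*(-59 + I) = -2159282 + 36598*I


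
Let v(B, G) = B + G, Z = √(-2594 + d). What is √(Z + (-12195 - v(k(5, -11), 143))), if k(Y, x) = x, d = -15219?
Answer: √(-12327 + I*√17813) ≈ 0.601 + 111.03*I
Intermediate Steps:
Z = I*√17813 (Z = √(-2594 - 15219) = √(-17813) = I*√17813 ≈ 133.47*I)
√(Z + (-12195 - v(k(5, -11), 143))) = √(I*√17813 + (-12195 - (-11 + 143))) = √(I*√17813 + (-12195 - 1*132)) = √(I*√17813 + (-12195 - 132)) = √(I*√17813 - 12327) = √(-12327 + I*√17813)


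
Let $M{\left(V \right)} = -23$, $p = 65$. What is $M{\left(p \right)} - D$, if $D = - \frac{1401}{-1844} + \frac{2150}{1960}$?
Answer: $- \frac{561488}{22589} \approx -24.857$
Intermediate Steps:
$D = \frac{41941}{22589}$ ($D = \left(-1401\right) \left(- \frac{1}{1844}\right) + 2150 \cdot \frac{1}{1960} = \frac{1401}{1844} + \frac{215}{196} = \frac{41941}{22589} \approx 1.8567$)
$M{\left(p \right)} - D = -23 - \frac{41941}{22589} = - \frac{561488}{22589}$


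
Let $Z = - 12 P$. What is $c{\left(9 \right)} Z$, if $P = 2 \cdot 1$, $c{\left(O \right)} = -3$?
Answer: $72$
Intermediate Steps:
$P = 2$
$Z = -24$ ($Z = \left(-12\right) 2 = -24$)
$c{\left(9 \right)} Z = \left(-3\right) \left(-24\right) = 72$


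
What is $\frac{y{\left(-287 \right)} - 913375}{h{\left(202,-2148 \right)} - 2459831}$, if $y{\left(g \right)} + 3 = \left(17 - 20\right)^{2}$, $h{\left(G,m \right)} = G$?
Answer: $\frac{913369}{2459629} \approx 0.37134$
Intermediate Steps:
$y{\left(g \right)} = 6$ ($y{\left(g \right)} = -3 + \left(17 - 20\right)^{2} = -3 + \left(-3\right)^{2} = -3 + 9 = 6$)
$\frac{y{\left(-287 \right)} - 913375}{h{\left(202,-2148 \right)} - 2459831} = \frac{6 - 913375}{202 - 2459831} = - \frac{913369}{-2459629} = \left(-913369\right) \left(- \frac{1}{2459629}\right) = \frac{913369}{2459629}$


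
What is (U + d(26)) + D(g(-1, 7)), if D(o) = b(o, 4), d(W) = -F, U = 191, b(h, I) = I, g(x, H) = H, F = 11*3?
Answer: 162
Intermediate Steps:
F = 33
d(W) = -33 (d(W) = -1*33 = -33)
D(o) = 4
(U + d(26)) + D(g(-1, 7)) = (191 - 33) + 4 = 158 + 4 = 162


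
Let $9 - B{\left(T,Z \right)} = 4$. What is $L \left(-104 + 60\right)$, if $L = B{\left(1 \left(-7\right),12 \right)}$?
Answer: $-220$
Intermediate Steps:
$B{\left(T,Z \right)} = 5$ ($B{\left(T,Z \right)} = 9 - 4 = 5$)
$L = 5$
$L \left(-104 + 60\right) = 5 \left(-104 + 60\right) = 5 \left(-44\right) = -220$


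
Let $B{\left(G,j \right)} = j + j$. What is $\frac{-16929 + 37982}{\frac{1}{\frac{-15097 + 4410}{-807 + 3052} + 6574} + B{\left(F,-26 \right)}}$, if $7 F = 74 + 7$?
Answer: $- \frac{310488443979}{766890791} \approx -404.87$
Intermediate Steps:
$F = \frac{81}{7}$ ($F = \frac{74 + 7}{7} = \frac{1}{7} \cdot 81 = \frac{81}{7} \approx 11.571$)
$B{\left(G,j \right)} = 2 j$
$\frac{-16929 + 37982}{\frac{1}{\frac{-15097 + 4410}{-807 + 3052} + 6574} + B{\left(F,-26 \right)}} = \frac{-16929 + 37982}{\frac{1}{\frac{-15097 + 4410}{-807 + 3052} + 6574} + 2 \left(-26\right)} = \frac{21053}{\frac{1}{- \frac{10687}{2245} + 6574} - 52} = \frac{21053}{\frac{1}{\frac{14747943}{2245}} - 52} = \frac{21053}{\frac{2245}{14747943} - 52} = \frac{21053}{- \frac{766890791}{14747943}} = 21053 \left(- \frac{14747943}{766890791}\right) = - \frac{310488443979}{766890791}$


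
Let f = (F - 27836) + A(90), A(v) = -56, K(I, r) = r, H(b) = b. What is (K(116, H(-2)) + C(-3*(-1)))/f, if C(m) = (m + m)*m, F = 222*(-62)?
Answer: -2/5207 ≈ -0.00038410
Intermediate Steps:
F = -13764
C(m) = 2*m² (C(m) = (2*m)*m = 2*m²)
f = -41656 (f = (-13764 - 27836) - 56 = -41600 - 56 = -41656)
(K(116, H(-2)) + C(-3*(-1)))/f = (-2 + 2*(-3*(-1))²)/(-41656) = (-2 + 2*3²)*(-1/41656) = (-2 + 2*9)*(-1/41656) = (-2 + 18)*(-1/41656) = 16*(-1/41656) = -2/5207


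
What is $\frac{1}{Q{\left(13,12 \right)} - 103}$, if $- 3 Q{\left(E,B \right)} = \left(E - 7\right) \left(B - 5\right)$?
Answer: $- \frac{1}{117} \approx -0.008547$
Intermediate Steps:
$Q{\left(E,B \right)} = - \frac{\left(-7 + E\right) \left(-5 + B\right)}{3}$ ($Q{\left(E,B \right)} = - \frac{\left(E - 7\right) \left(B - 5\right)}{3} = - \frac{\left(-7 + E\right) \left(-5 + B\right)}{3}$)
$\frac{1}{Q{\left(13,12 \right)} - 103} = \frac{1}{\left(- \frac{35}{3} + \frac{5}{3} \cdot 13 + \frac{7}{3} \cdot 12 - 4 \cdot 13\right) - 103} = \frac{1}{\left(- \frac{35}{3} + \frac{65}{3} + 28 - 52\right) - 103} = \frac{1}{-14 - 103} = \frac{1}{-117} = - \frac{1}{117}$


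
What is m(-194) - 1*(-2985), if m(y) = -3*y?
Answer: 3567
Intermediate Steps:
m(-194) - 1*(-2985) = -3*(-194) - 1*(-2985) = 582 + 2985 = 3567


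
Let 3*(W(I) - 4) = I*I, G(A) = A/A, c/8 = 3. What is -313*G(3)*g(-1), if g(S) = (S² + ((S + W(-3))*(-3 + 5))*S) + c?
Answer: -4069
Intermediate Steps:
c = 24 (c = 8*3 = 24)
G(A) = 1
W(I) = 4 + I²/3 (W(I) = 4 + (I*I)/3 = 4 + I²/3)
g(S) = 24 + S² + S*(14 + 2*S) (g(S) = (S² + ((S + (4 + (⅓)*(-3)²))*(-3 + 5))*S) + 24 = (S² + ((S + (4 + (⅓)*9))*2)*S) + 24 = (S² + ((S + (4 + 3))*2)*S) + 24 = (S² + ((S + 7)*2)*S) + 24 = (S² + ((7 + S)*2)*S) + 24 = (S² + (14 + 2*S)*S) + 24 = (S² + S*(14 + 2*S)) + 24 = 24 + S² + S*(14 + 2*S))
-313*G(3)*g(-1) = -313*(24 + 3*(-1)² + 14*(-1)) = -313*(24 + 3*1 - 14) = -313*(24 + 3 - 14) = -313*13 = -4069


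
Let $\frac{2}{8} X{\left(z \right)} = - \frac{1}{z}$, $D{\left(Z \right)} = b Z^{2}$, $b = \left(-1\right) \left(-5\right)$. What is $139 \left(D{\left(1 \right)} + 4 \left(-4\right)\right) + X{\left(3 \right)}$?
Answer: $- \frac{4591}{3} \approx -1530.3$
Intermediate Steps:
$b = 5$
$D{\left(Z \right)} = 5 Z^{2}$
$X{\left(z \right)} = - \frac{4}{z}$ ($X{\left(z \right)} = 4 \left(- \frac{1}{z}\right) = - \frac{4}{z}$)
$139 \left(D{\left(1 \right)} + 4 \left(-4\right)\right) + X{\left(3 \right)} = 139 \left(5 \cdot 1^{2} + 4 \left(-4\right)\right) - \frac{4}{3} = 139 \left(5 \cdot 1 - 16\right) - \frac{4}{3} = 139 \left(5 - 16\right) - \frac{4}{3} = 139 \left(-11\right) - \frac{4}{3} = -1529 - \frac{4}{3} = - \frac{4591}{3}$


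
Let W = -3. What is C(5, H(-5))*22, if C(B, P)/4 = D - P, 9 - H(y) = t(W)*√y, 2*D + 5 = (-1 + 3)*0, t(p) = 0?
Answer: -1012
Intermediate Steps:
D = -5/2 (D = -5/2 + ((-1 + 3)*0)/2 = -5/2 + (2*0)/2 = -5/2 + (½)*0 = -5/2 + 0 = -5/2 ≈ -2.5000)
H(y) = 9 (H(y) = 9 - 0*√y = 9 - 1*0 = 9 + 0 = 9)
C(B, P) = -10 - 4*P (C(B, P) = 4*(-5/2 - P) = -10 - 4*P)
C(5, H(-5))*22 = (-10 - 4*9)*22 = (-10 - 36)*22 = -46*22 = -1012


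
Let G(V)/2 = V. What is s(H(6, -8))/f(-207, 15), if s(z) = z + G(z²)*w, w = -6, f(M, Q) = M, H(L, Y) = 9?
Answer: 107/23 ≈ 4.6522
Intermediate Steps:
G(V) = 2*V
s(z) = z - 12*z² (s(z) = z + (2*z²)*(-6) = z - 12*z²)
s(H(6, -8))/f(-207, 15) = (9*(1 - 12*9))/(-207) = (9*(1 - 108))*(-1/207) = (9*(-107))*(-1/207) = -963*(-1/207) = 107/23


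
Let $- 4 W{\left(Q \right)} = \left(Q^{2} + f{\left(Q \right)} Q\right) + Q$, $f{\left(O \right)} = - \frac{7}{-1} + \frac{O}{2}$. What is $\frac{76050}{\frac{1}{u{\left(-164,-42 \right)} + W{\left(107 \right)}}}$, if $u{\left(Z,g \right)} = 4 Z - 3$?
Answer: $- \frac{1571611275}{4} \approx -3.929 \cdot 10^{8}$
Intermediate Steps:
$u{\left(Z,g \right)} = -3 + 4 Z$
$f{\left(O \right)} = 7 + \frac{O}{2}$ ($f{\left(O \right)} = \left(-7\right) \left(-1\right) + O \frac{1}{2} = 7 + \frac{O}{2}$)
$W{\left(Q \right)} = - \frac{Q}{4} - \frac{Q^{2}}{4} - \frac{Q \left(7 + \frac{Q}{2}\right)}{4}$ ($W{\left(Q \right)} = - \frac{\left(Q^{2} + \left(7 + \frac{Q}{2}\right) Q\right) + Q}{4} = - \frac{\left(Q^{2} + Q \left(7 + \frac{Q}{2}\right)\right) + Q}{4} = - \frac{Q + Q^{2} + Q \left(7 + \frac{Q}{2}\right)}{4} = - \frac{Q}{4} - \frac{Q^{2}}{4} - \frac{Q \left(7 + \frac{Q}{2}\right)}{4}$)
$\frac{76050}{\frac{1}{u{\left(-164,-42 \right)} + W{\left(107 \right)}}} = \frac{76050}{\frac{1}{\left(-3 + 4 \left(-164\right)\right) - \frac{107 \left(16 + 3 \cdot 107\right)}{8}}} = \frac{76050}{\frac{1}{\left(-3 - 656\right) - \frac{107 \left(16 + 321\right)}{8}}} = \frac{76050}{\frac{1}{-659 - \frac{107}{8} \cdot 337}} = \frac{76050}{\frac{1}{-659 - \frac{36059}{8}}} = \frac{76050}{\frac{1}{- \frac{41331}{8}}} = \frac{76050}{- \frac{8}{41331}} = 76050 \left(- \frac{41331}{8}\right) = - \frac{1571611275}{4}$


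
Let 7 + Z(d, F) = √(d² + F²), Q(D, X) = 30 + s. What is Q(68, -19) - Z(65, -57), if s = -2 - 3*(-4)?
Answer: 47 - √7474 ≈ -39.452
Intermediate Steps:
s = 10 (s = -2 + 12 = 10)
Q(D, X) = 40 (Q(D, X) = 30 + 10 = 40)
Z(d, F) = -7 + √(F² + d²) (Z(d, F) = -7 + √(d² + F²) = -7 + √(F² + d²))
Q(68, -19) - Z(65, -57) = 40 - (-7 + √((-57)² + 65²)) = 40 - (-7 + √(3249 + 4225)) = 40 - (-7 + √7474) = 40 + (7 - √7474) = 47 - √7474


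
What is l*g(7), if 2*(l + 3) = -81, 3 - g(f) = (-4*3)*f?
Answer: -7569/2 ≈ -3784.5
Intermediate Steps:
g(f) = 3 + 12*f (g(f) = 3 - (-4*3)*f = 3 - (-12)*f = 3 + 12*f)
l = -87/2 (l = -3 + (1/2)*(-81) = -3 - 81/2 = -87/2 ≈ -43.500)
l*g(7) = -87*(3 + 12*7)/2 = -87*(3 + 84)/2 = -87/2*87 = -7569/2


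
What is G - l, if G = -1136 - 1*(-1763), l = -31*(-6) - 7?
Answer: 448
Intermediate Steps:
l = 179 (l = 186 - 7 = 179)
G = 627 (G = -1136 + 1763 = 627)
G - l = 627 - 1*179 = 627 - 179 = 448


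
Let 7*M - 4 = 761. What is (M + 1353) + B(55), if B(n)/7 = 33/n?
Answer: 51327/35 ≈ 1466.5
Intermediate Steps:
M = 765/7 (M = 4/7 + (⅐)*761 = 4/7 + 761/7 = 765/7 ≈ 109.29)
B(n) = 231/n (B(n) = 7*(33/n) = 231/n)
(M + 1353) + B(55) = (765/7 + 1353) + 231/55 = 10236/7 + 231*(1/55) = 10236/7 + 21/5 = 51327/35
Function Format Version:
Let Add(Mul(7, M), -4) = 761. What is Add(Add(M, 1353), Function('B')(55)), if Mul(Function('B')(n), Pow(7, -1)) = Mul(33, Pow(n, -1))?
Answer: Rational(51327, 35) ≈ 1466.5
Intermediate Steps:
M = Rational(765, 7) (M = Add(Rational(4, 7), Mul(Rational(1, 7), 761)) = Add(Rational(4, 7), Rational(761, 7)) = Rational(765, 7) ≈ 109.29)
Function('B')(n) = Mul(231, Pow(n, -1)) (Function('B')(n) = Mul(7, Mul(33, Pow(n, -1))) = Mul(231, Pow(n, -1)))
Add(Add(M, 1353), Function('B')(55)) = Add(Add(Rational(765, 7), 1353), Mul(231, Pow(55, -1))) = Add(Rational(10236, 7), Mul(231, Rational(1, 55))) = Add(Rational(10236, 7), Rational(21, 5)) = Rational(51327, 35)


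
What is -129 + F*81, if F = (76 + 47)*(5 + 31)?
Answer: 358539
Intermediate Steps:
F = 4428 (F = 123*36 = 4428)
-129 + F*81 = -129 + 4428*81 = -129 + 358668 = 358539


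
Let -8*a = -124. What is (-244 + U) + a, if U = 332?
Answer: 207/2 ≈ 103.50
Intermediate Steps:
a = 31/2 (a = -⅛*(-124) = 31/2 ≈ 15.500)
(-244 + U) + a = (-244 + 332) + 31/2 = 88 + 31/2 = 207/2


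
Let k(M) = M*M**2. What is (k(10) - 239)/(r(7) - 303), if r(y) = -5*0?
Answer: -761/303 ≈ -2.5116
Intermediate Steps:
k(M) = M**3
r(y) = 0
(k(10) - 239)/(r(7) - 303) = (10**3 - 239)/(0 - 303) = (1000 - 239)/(-303) = 761*(-1/303) = -761/303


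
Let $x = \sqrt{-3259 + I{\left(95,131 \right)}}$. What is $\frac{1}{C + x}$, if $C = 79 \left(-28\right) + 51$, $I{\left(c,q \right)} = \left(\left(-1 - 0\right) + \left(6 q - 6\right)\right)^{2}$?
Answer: $- \frac{2161}{4066339} - \frac{7 \sqrt{12318}}{4066339} \approx -0.00072249$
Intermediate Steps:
$I{\left(c,q \right)} = \left(-7 + 6 q\right)^{2}$ ($I{\left(c,q \right)} = \left(\left(-1 + 0\right) + \left(-6 + 6 q\right)\right)^{2} = \left(-1 + \left(-6 + 6 q\right)\right)^{2} = \left(-7 + 6 q\right)^{2}$)
$x = 7 \sqrt{12318}$ ($x = \sqrt{-3259 + \left(-7 + 6 \cdot 131\right)^{2}} = \sqrt{-3259 + \left(-7 + 786\right)^{2}} = \sqrt{-3259 + 779^{2}} = \sqrt{-3259 + 606841} = \sqrt{603582} = 7 \sqrt{12318} \approx 776.91$)
$C = -2161$ ($C = -2212 + 51 = -2161$)
$\frac{1}{C + x} = \frac{1}{-2161 + 7 \sqrt{12318}}$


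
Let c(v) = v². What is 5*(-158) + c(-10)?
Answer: -690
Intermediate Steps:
5*(-158) + c(-10) = 5*(-158) + (-10)² = -790 + 100 = -690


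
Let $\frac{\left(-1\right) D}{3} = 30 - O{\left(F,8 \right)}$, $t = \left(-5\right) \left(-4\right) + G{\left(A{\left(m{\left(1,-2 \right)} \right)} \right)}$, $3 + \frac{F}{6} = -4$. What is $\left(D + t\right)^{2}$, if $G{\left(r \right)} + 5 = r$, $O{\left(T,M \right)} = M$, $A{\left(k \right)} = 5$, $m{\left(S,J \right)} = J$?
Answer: $2116$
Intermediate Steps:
$F = -42$ ($F = -18 + 6 \left(-4\right) = -18 - 24 = -42$)
$G{\left(r \right)} = -5 + r$
$t = 20$ ($t = \left(-5\right) \left(-4\right) + \left(-5 + 5\right) = 20 + 0 = 20$)
$D = -66$ ($D = - 3 \left(30 - 8\right) = \left(-3\right) 22 = -66$)
$\left(D + t\right)^{2} = \left(-66 + 20\right)^{2} = \left(-46\right)^{2} = 2116$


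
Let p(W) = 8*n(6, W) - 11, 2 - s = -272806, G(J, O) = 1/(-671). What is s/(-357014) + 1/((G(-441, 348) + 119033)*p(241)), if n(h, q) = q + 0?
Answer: -20885222696928259/27331738580553498 ≈ -0.76414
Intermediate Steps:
G(J, O) = -1/671
n(h, q) = q
s = 272808 (s = 2 - 1*(-272806) = 2 + 272806 = 272808)
p(W) = -11 + 8*W (p(W) = 8*W - 11 = -11 + 8*W)
s/(-357014) + 1/((G(-441, 348) + 119033)*p(241)) = 272808/(-357014) + 1/((-1/671 + 119033)*(-11 + 8*241)) = 272808*(-1/357014) + 1/((79871142/671)*(-11 + 1928)) = -136404/178507 + (671/79871142)/1917 = -136404/178507 + (671/79871142)*(1/1917) = -136404/178507 + 671/153112979214 = -20885222696928259/27331738580553498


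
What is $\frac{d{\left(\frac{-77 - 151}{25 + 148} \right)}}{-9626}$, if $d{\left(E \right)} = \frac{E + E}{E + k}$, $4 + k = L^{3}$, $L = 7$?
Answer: $\frac{76}{93723549} \approx 8.109 \cdot 10^{-7}$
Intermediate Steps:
$k = 339$ ($k = -4 + 7^{3} = -4 + 343 = 339$)
$d{\left(E \right)} = \frac{2 E}{339 + E}$ ($d{\left(E \right)} = \frac{E + E}{E + 339} = \frac{2 E}{339 + E}$)
$\frac{d{\left(\frac{-77 - 151}{25 + 148} \right)}}{-9626} = \frac{2 \frac{-77 - 151}{25 + 148} \frac{1}{339 + \frac{-77 - 151}{25 + 148}}}{-9626} = \frac{2 \left(- \frac{228}{173}\right)}{339 - \frac{228}{173}} \left(- \frac{1}{9626}\right) = \frac{2 \left(\left(-228\right) \frac{1}{173}\right)}{339 - \frac{228}{173}} \left(- \frac{1}{9626}\right) = 2 \left(- \frac{228}{173}\right) \frac{1}{339 - \frac{228}{173}} \left(- \frac{1}{9626}\right) = 2 \left(- \frac{228}{173}\right) \frac{1}{\frac{58419}{173}} \left(- \frac{1}{9626}\right) = 2 \left(- \frac{228}{173}\right) \frac{173}{58419} \left(- \frac{1}{9626}\right) = \left(- \frac{152}{19473}\right) \left(- \frac{1}{9626}\right) = \frac{76}{93723549}$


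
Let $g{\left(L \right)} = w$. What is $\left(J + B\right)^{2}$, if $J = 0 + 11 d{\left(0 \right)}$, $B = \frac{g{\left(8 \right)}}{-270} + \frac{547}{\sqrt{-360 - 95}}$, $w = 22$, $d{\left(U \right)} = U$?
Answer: $- \frac{1090605794}{1658475} + \frac{12034 i \sqrt{455}}{61425} \approx -657.6 + 4.179 i$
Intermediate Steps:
$g{\left(L \right)} = 22$
$B = - \frac{11}{135} - \frac{547 i \sqrt{455}}{455}$ ($B = \frac{22}{-270} + \frac{547}{\sqrt{-360 - 95}} = 22 \left(- \frac{1}{270}\right) + \frac{547}{\sqrt{-455}} = - \frac{11}{135} + \frac{547}{i \sqrt{455}} = - \frac{11}{135} + 547 \left(- \frac{i \sqrt{455}}{455}\right) = - \frac{11}{135} - \frac{547 i \sqrt{455}}{455} \approx -0.081481 - 25.644 i$)
$J = 0$ ($J = 0 + 11 \cdot 0 = 0 + 0 = 0$)
$\left(J + B\right)^{2} = \left(0 - \left(\frac{11}{135} + \frac{547 i \sqrt{455}}{455}\right)\right)^{2} = \left(- \frac{11}{135} - \frac{547 i \sqrt{455}}{455}\right)^{2}$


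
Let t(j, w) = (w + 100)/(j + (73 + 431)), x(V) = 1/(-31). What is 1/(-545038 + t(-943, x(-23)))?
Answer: -13609/7417425241 ≈ -1.8347e-6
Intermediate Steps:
x(V) = -1/31
t(j, w) = (100 + w)/(504 + j) (t(j, w) = (100 + w)/(j + 504) = (100 + w)/(504 + j))
1/(-545038 + t(-943, x(-23))) = 1/(-545038 + (100 - 1/31)/(504 - 943)) = 1/(-545038 + (3099/31)/(-439)) = 1/(-545038 - 1/439*3099/31) = 1/(-545038 - 3099/13609) = 1/(-7417425241/13609) = -13609/7417425241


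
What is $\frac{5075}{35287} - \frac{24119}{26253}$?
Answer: $- \frac{102550454}{132341373} \approx -0.77489$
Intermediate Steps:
$\frac{5075}{35287} - \frac{24119}{26253} = 5075 \cdot \frac{1}{35287} - \frac{24119}{26253} = \frac{725}{5041} - \frac{24119}{26253} = - \frac{102550454}{132341373}$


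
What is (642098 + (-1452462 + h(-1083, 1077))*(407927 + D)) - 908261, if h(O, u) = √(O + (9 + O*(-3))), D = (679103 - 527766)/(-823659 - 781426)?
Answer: -951010608142400451/1605085 + 654757357458*√87/321017 ≈ -5.9248e+11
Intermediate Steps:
D = -151337/1605085 (D = 151337/(-1605085) = 151337*(-1/1605085) = -151337/1605085 ≈ -0.094286)
h(O, u) = √(9 - 2*O) (h(O, u) = √(O + (9 - 3*O)) = √(9 - 2*O))
(642098 + (-1452462 + h(-1083, 1077))*(407927 + D)) - 908261 = (642098 + (-1452462 + √(9 - 2*(-1083)))*(407927 - 151337/1605085)) - 908261 = (642098 + (-1452462 + √(9 + 2166))*(654757357458/1605085)) - 908261 = (642098 + (-1452462 + √2175)*(654757357458/1605085)) - 908261 = (642098 + (-1452462 + 5*√87)*(654757357458/1605085)) - 908261 = (642098 + (-951010180928161596/1605085 + 654757357458*√87/321017)) - 908261 = (-951009150306293266/1605085 + 654757357458*√87/321017) - 908261 = -951010608142400451/1605085 + 654757357458*√87/321017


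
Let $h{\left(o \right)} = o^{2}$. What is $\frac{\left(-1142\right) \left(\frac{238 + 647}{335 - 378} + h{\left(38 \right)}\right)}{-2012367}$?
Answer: $\frac{69898394}{86531781} \approx 0.80778$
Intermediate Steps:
$\frac{\left(-1142\right) \left(\frac{238 + 647}{335 - 378} + h{\left(38 \right)}\right)}{-2012367} = \frac{\left(-1142\right) \left(\frac{238 + 647}{335 - 378} + 38^{2}\right)}{-2012367} = - 1142 \left(\frac{885}{-43} + 1444\right) \left(- \frac{1}{2012367}\right) = - 1142 \left(885 \left(- \frac{1}{43}\right) + 1444\right) \left(- \frac{1}{2012367}\right) = - 1142 \left(- \frac{885}{43} + 1444\right) \left(- \frac{1}{2012367}\right) = \left(-1142\right) \frac{61207}{43} \left(- \frac{1}{2012367}\right) = \left(- \frac{69898394}{43}\right) \left(- \frac{1}{2012367}\right) = \frac{69898394}{86531781}$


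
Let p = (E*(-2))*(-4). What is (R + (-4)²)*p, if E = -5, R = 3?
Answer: -760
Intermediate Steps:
p = -40 (p = -5*(-2)*(-4) = 10*(-4) = -40)
(R + (-4)²)*p = (3 + (-4)²)*(-40) = (3 + 16)*(-40) = 19*(-40) = -760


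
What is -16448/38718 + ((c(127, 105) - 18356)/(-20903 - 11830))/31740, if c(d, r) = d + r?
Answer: -3439587871/8096998545 ≈ -0.42480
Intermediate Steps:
-16448/38718 + ((c(127, 105) - 18356)/(-20903 - 11830))/31740 = -16448/38718 + (((127 + 105) - 18356)/(-20903 - 11830))/31740 = -16448*1/38718 + ((232 - 18356)/(-32733))*(1/31740) = -8224/19359 - 18124*(-1/32733)*(1/31740) = -8224/19359 + (18124/32733)*(1/31740) = -8224/19359 + 197/11292885 = -3439587871/8096998545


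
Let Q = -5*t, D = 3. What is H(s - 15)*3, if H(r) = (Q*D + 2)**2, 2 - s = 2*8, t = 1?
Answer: 507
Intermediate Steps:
s = -14 (s = 2 - 2*8 = 2 - 1*16 = 2 - 16 = -14)
Q = -5 (Q = -5*1 = -5)
H(r) = 169 (H(r) = (-5*3 + 2)**2 = (-15 + 2)**2 = (-13)**2 = 169)
H(s - 15)*3 = 169*3 = 507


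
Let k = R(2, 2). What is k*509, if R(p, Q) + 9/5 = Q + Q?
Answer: 5599/5 ≈ 1119.8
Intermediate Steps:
R(p, Q) = -9/5 + 2*Q (R(p, Q) = -9/5 + (Q + Q) = -9/5 + 2*Q)
k = 11/5 (k = -9/5 + 2*2 = -9/5 + 4 = 11/5 ≈ 2.2000)
k*509 = (11/5)*509 = 5599/5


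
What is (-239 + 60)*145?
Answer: -25955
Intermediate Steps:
(-239 + 60)*145 = -179*145 = -25955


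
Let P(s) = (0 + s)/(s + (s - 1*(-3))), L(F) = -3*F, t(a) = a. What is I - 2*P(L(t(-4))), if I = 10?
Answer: 82/9 ≈ 9.1111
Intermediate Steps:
P(s) = s/(3 + 2*s) (P(s) = s/(s + (s + 3)) = s/(s + (3 + s)) = s/(3 + 2*s))
I - 2*P(L(t(-4))) = 10 - 2*(-3*(-4))/(3 + 2*(-3*(-4))) = 10 - 24/(3 + 2*12) = 10 - 24/(3 + 24) = 10 - 24/27 = 10 - 2*4/9 = 10 - 8/9 = 82/9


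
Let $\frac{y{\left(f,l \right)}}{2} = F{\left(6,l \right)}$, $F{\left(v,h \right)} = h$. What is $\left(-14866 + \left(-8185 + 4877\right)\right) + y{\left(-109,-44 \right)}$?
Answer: $-18262$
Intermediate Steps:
$y{\left(f,l \right)} = 2 l$
$\left(-14866 + \left(-8185 + 4877\right)\right) + y{\left(-109,-44 \right)} = \left(-14866 + \left(-8185 + 4877\right)\right) + 2 \left(-44\right) = \left(-14866 - 3308\right) - 88 = -18174 - 88 = -18262$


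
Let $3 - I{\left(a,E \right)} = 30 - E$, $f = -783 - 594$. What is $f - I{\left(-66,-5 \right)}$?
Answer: $-1345$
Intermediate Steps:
$f = -1377$ ($f = -783 - 594 = -1377$)
$I{\left(a,E \right)} = -27 + E$ ($I{\left(a,E \right)} = 3 - \left(30 - E\right) = 3 + \left(-30 + E\right) = -27 + E$)
$f - I{\left(-66,-5 \right)} = -1377 - \left(-27 - 5\right) = -1377 - -32 = -1377 + 32 = -1345$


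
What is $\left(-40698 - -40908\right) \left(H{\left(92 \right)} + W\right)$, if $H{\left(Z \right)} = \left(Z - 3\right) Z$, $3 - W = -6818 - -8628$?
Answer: $1340010$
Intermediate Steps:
$W = -1807$ ($W = 3 - \left(-6818 - -8628\right) = 3 - \left(-6818 + 8628\right) = 3 - 1810 = -1807$)
$H{\left(Z \right)} = Z \left(-3 + Z\right)$ ($H{\left(Z \right)} = \left(-3 + Z\right) Z = Z \left(-3 + Z\right)$)
$\left(-40698 - -40908\right) \left(H{\left(92 \right)} + W\right) = \left(-40698 - -40908\right) \left(92 \left(-3 + 92\right) - 1807\right) = \left(-40698 + 40908\right) \left(92 \cdot 89 - 1807\right) = 210 \left(8188 - 1807\right) = 210 \cdot 6381 = 1340010$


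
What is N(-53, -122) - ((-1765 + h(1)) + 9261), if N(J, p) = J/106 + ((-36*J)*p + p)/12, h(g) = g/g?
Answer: -80717/3 ≈ -26906.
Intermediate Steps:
h(g) = 1
N(J, p) = p/12 + J/106 - 3*J*p (N(J, p) = J*(1/106) + (-36*J*p + p)*(1/12) = J/106 + (p - 36*J*p)*(1/12) = J/106 + (p/12 - 3*J*p) = p/12 + J/106 - 3*J*p)
N(-53, -122) - ((-1765 + h(1)) + 9261) = ((1/12)*(-122) + (1/106)*(-53) - 3*(-53)*(-122)) - ((-1765 + 1) + 9261) = (-61/6 - 1/2 - 19398) - (-1764 + 9261) = -58226/3 - 1*7497 = -58226/3 - 7497 = -80717/3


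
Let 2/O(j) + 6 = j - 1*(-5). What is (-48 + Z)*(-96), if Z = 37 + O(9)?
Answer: 1032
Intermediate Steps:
O(j) = 2/(-1 + j) (O(j) = 2/(-6 + (j - 1*(-5))) = 2/(-6 + (j + 5)) = 2/(-6 + (5 + j)) = 2/(-1 + j))
Z = 149/4 (Z = 37 + 2/(-1 + 9) = 37 + 2/8 = 37 + 2*(⅛) = 37 + ¼ = 149/4 ≈ 37.250)
(-48 + Z)*(-96) = (-48 + 149/4)*(-96) = -43/4*(-96) = 1032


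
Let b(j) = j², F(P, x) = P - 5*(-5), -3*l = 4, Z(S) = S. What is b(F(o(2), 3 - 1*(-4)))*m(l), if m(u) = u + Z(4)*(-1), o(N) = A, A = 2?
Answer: -3888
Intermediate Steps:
l = -4/3 (l = -⅓*4 = -4/3 ≈ -1.3333)
o(N) = 2
F(P, x) = 25 + P (F(P, x) = P + 25 = 25 + P)
m(u) = -4 + u (m(u) = u + 4*(-1) = u - 4 = -4 + u)
b(F(o(2), 3 - 1*(-4)))*m(l) = (25 + 2)²*(-4 - 4/3) = 27²*(-16/3) = 729*(-16/3) = -3888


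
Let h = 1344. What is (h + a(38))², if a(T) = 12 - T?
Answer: 1737124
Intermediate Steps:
(h + a(38))² = (1344 + (12 - 1*38))² = (1344 + (12 - 38))² = (1344 - 26)² = 1318² = 1737124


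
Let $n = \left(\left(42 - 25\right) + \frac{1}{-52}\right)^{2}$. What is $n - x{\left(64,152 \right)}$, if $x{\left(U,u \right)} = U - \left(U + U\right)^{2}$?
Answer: $\frac{44908969}{2704} \approx 16608.0$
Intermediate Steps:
$x{\left(U,u \right)} = U - 4 U^{2}$ ($x{\left(U,u \right)} = U - \left(2 U\right)^{2} = U - 4 U^{2}$)
$n = \frac{779689}{2704}$ ($n = \left(\left(42 - 25\right) - \frac{1}{52}\right)^{2} = \left(17 - \frac{1}{52}\right)^{2} = \left(\frac{883}{52}\right)^{2} = \frac{779689}{2704} \approx 288.35$)
$n - x{\left(64,152 \right)} = \frac{779689}{2704} - 64 \left(1 - 256\right) = \frac{779689}{2704} - 64 \left(-255\right) = \frac{779689}{2704} - -16320 = \frac{779689}{2704} + 16320 = \frac{44908969}{2704}$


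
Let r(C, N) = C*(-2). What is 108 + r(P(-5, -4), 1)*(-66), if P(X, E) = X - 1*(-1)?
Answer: -420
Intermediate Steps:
P(X, E) = 1 + X (P(X, E) = X + 1 = 1 + X)
r(C, N) = -2*C
108 + r(P(-5, -4), 1)*(-66) = 108 - 2*(1 - 5)*(-66) = 108 - 2*(-4)*(-66) = 108 + 8*(-66) = 108 - 528 = -420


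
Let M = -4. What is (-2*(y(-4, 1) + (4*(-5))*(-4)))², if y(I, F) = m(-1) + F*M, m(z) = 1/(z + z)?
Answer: 22801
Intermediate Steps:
m(z) = 1/(2*z)
y(I, F) = -½ - 4*F (y(I, F) = (½)/(-1) + F*(-4) = (½)*(-1) - 4*F = -½ - 4*F)
(-2*(y(-4, 1) + (4*(-5))*(-4)))² = (-2*((-½ - 4*1) + (4*(-5))*(-4)))² = (-2*((-½ - 4) - 20*(-4)))² = (-2*(-9/2 + 80))² = (-2*151/2)² = (-151)² = 22801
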